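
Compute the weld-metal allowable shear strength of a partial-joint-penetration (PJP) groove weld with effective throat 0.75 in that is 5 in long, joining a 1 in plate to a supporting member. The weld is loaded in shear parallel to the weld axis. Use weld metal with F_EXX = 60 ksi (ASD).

Effective throat (given) t_e = 0.75 in.
A_we = 0.75 × 5 = 3.75 in².
F_nw = 0.6 F_EXX = 36 ksi.
R_n/Ω = (36 × 3.75) / 2.0 = 67.5 kips.

R_n/Ω ≈ 67.5 kips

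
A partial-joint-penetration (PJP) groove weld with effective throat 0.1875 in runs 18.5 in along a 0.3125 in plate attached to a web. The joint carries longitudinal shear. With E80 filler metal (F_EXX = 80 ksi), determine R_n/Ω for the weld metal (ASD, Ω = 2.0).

Effective throat (given) t_e = 0.1875 in.
A_we = 0.1875 × 18.5 = 3.469 in².
F_nw = 0.6 F_EXX = 48 ksi.
R_n/Ω = (48 × 3.469) / 2.0 = 83.25 kip.

R_n/Ω ≈ 83.2 kip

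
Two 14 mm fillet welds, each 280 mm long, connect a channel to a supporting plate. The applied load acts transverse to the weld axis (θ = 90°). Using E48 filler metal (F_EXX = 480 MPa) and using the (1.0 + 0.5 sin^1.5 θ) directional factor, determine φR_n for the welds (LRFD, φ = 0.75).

φR_n ≈ 1800 kN

t_e = 0.707 × 14 = 9.898 mm; A_we = 9.898 × 560 = 5543 mm².
Directional factor: 1.0 + 0.5 sin^1.5(90°) = 1.5.
F_nw = 0.6 × 480 × 1.5 = 432 MPa.
φR_n = 0.75 × 432 × 5543 × 10⁻³ = 1796 kN.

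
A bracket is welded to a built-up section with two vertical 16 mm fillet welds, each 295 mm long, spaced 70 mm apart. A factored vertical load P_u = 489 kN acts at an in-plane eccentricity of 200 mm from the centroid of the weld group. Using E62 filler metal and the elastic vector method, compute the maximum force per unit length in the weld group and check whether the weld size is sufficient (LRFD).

E62XX → F_EXX = 620 MPa.
Total weld length L_w = 590 mm. Treat welds as unit-width lines.
Polar moment about centroid: J = 2[d³/12 + d(b/2)²] = 2[295³/12 + 295×35²] = 5001000 mm³.
Direct shear f_v = P/L_w = 489×10³ / 590 = 828.8 N/mm (vertical).
Torsion M = P·e = 489×10³ × 200 = 97800000 N·mm.
Critical point at (x, y) = (35, 147.5) from centroid. f_tx = M·y/J = 2884 N/mm; f_ty = M·x/J = 684.4 N/mm.
Resultant f_max = √[f_tx² + (f_v + f_ty)²] = √[2884² + (828.8 + 684.4)²] = 3257 N/mm.
Capacity per unit length: φr_n = 0.75 × 0.6 × 620 × (0.707 × 16) = 3156 N/mm.
3257 > 3156 → NOT adequate.

f_max ≈ 3260 N/mm; NOT adequate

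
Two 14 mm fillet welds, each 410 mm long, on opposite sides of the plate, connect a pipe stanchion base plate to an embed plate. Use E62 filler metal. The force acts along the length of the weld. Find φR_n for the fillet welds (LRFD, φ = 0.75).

φR_n ≈ 2260 kN

E62XX → F_EXX = 620 MPa.
Effective throat t_e = 0.707 × 14 = 9.898 mm.
Total length L = 820 mm; A_we = 9.898 × 820 = 8116 mm².
F_nw = 0.6 F_EXX = 0.6 × 620 = 372 MPa.
φR_n = 0.75 × 372 × 8116 × 10⁻³ = 2264 kN.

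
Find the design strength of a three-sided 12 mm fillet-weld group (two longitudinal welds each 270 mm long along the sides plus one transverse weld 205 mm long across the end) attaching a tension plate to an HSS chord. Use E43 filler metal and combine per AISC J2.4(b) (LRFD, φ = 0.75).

E43XX → F_EXX = 430 MPa.
t_e = 0.707 × 12 = 8.484 mm.
R_nwl = 0.6 × 430 × 8.484 × 540 × 10⁻³ = 1182 kN (longitudinal, 2 welds).
R_nwt = 0.6 × 430 × 8.484 × 205 × 10⁻³ = 448.7 kN (transverse, base value).
(i) R_nwl + R_nwt = 1631 kN; (ii) 0.85 R_nwl + 1.5 R_nwt = 1678 kN.
R_n = max = 1678 kN [governs: (ii)]; φR_n = 1258 kN.

φR_n ≈ 1260 kN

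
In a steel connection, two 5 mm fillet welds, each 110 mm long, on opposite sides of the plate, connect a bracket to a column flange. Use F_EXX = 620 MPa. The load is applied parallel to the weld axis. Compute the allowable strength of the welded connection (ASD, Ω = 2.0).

Effective throat t_e = 0.707 × 5 = 3.535 mm.
Total length L = 220 mm; A_we = 3.535 × 220 = 777.7 mm².
F_nw = 0.6 F_EXX = 0.6 × 620 = 372 MPa.
R_n = 372 × 777.7 × 10⁻³ = 289.3 kN; R_n/Ω = 289.3/2.0 = 144.7 kN.

R_n/Ω ≈ 145 kN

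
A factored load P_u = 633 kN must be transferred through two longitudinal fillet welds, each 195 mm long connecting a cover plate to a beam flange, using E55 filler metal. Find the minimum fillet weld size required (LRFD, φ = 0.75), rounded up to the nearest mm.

E55XX → F_EXX = 550 MPa.
Total weld length L = 390 mm.
Required throat t_e = P_u / (φ × 0.6 F_EXX × L) = 633 / (0.75 × 0.6 × 550 × 390 × 10⁻³) = 6.558 mm.
Required leg w = t_e / 0.707 = 9.276 mm → use 10 mm.

w = 10 mm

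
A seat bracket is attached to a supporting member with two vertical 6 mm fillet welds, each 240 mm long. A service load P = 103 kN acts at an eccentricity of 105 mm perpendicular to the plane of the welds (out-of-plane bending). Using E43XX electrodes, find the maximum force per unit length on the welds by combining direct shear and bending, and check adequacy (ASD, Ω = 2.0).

E43XX → F_EXX = 430 MPa.
L_w = 2 × 240 = 480 mm; section modulus (unit throat) S = 2 × L²/6 = 19200 mm².
Direct shear f_v = P/L_w = 103×10³/480 = 214.6 N/mm.
Moment M = P × e = 103×10³ × 105 = 10815000 N·mm; bending f_b = M/S = 563.3 N/mm.
f_max = √(f_v² + f_b²) = √(214.6² + 563.3²) = 602.8 N/mm.
r_n/Ω = (1/2.0) × 0.6 × 430 × (0.707 × 6) = 547.2 N/mm → NOT adequate.

f_max ≈ 603 N/mm; NOT adequate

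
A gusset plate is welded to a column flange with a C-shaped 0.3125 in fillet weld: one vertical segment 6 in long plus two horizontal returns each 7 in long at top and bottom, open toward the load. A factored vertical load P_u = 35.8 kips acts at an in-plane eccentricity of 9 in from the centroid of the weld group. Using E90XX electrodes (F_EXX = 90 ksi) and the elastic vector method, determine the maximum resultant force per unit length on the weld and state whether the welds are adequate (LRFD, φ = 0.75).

Total weld length L_w = 20 in. Treat welds as unit-width lines.
Centroid: x̄ = 2×7×3.5 / 20 = 2.45 in from the vertical weld.
Polar moment about centroid: J = I_x + I_y = [6³/12 + 2×7×3²] + [6×2.45² + 2(7³/12 + 7×1.05²)] = 252.6 in³.
Direct shear f_v = P/L_w = 35.8 / 20 = 1.79 kip/in (vertical).
Torsion M = P·e = 35.8 × 9 = 322.2 kip·in.
Critical point at (x, y) = (4.55, 3) from centroid. f_tx = M·y/J = 3.826 kip/in; f_ty = M·x/J = 5.803 kip/in.
Resultant f_max = √[f_tx² + (f_v + f_ty)²] = √[3.826² + (1.79 + 5.803)²] = 8.503 kip/in.
Capacity per unit length: φr_n = 0.75 × 0.6 × 90 × (0.707 × 0.3125) = 8.948 kip/in.
8.503 ≤ 8.948 → adequate.

f_max ≈ 8.5 kip/in; adequate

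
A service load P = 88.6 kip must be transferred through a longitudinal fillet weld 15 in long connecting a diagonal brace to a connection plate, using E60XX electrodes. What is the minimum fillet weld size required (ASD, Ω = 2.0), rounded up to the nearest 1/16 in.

w = 1/2 in

E60XX → F_EXX = 60 ksi.
Total weld length L = 15 in.
Required throat t_e = P × Ω / (0.6 F_EXX × L) = 88.6 × 2.0 / (0.6 × 60 × 15) = 0.3281 in.
Required leg w = t_e / 0.707 = 0.4641 in → use 1/2 in.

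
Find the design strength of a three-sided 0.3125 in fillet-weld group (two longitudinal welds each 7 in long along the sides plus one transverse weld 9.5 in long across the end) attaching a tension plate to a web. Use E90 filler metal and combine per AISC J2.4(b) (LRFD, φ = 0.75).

E90XX → F_EXX = 90 ksi.
t_e = 0.707 × 0.3125 = 0.2209 in.
R_nwl = 0.6 × 90 × 0.2209 × 14 = 167 kips (longitudinal, 2 welds).
R_nwt = 0.6 × 90 × 0.2209 × 9.5 = 113.3 kips (transverse, base value).
(i) R_nwl + R_nwt = 280.4 kips; (ii) 0.85 R_nwl + 1.5 R_nwt = 312 kips.
R_n = max = 312 kips [governs: (ii)]; φR_n = 234 kips.

φR_n ≈ 234 kips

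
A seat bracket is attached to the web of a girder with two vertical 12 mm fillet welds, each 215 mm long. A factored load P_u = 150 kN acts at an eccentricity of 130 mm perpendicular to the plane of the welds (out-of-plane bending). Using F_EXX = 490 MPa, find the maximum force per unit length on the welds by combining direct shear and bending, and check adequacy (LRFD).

L_w = 2 × 215 = 430 mm; section modulus (unit throat) S = 2 × L²/6 = 15410 mm².
Direct shear f_v = P/L_w = 150×10³/430 = 348.8 N/mm.
Moment M = P × e = 150×10³ × 130 = 19500000 N·mm; bending f_b = M/S = 1266 N/mm.
f_max = √(f_v² + f_b²) = √(348.8² + 1266²) = 1313 N/mm.
φr_n = 0.75 × 0.6 × 490 × (0.707 × 12) = 1871 N/mm → adequate.

f_max ≈ 1310 N/mm; adequate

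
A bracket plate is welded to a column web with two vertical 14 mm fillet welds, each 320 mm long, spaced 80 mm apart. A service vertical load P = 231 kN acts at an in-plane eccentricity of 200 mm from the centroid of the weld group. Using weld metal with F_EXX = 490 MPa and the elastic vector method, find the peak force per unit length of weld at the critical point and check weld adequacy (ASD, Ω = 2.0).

f_max ≈ 1310 N/mm; adequate

Total weld length L_w = 640 mm. Treat welds as unit-width lines.
Polar moment about centroid: J = 2[d³/12 + d(b/2)²] = 2[320³/12 + 320×40²] = 6485000 mm³.
Direct shear f_v = P/L_w = 231×10³ / 640 = 360.9 N/mm (vertical).
Torsion M = P·e = 231×10³ × 200 = 46200000 N·mm.
Critical point at (x, y) = (40, 160) from centroid. f_tx = M·y/J = 1140 N/mm; f_ty = M·x/J = 285 N/mm.
Resultant f_max = √[f_tx² + (f_v + f_ty)²] = √[1140² + (360.9 + 285)²] = 1310 N/mm.
Capacity per unit length: r_n/Ω = (1/2.0) × 0.6 × 490 × (0.707 × 14) = 1455 N/mm.
1310 ≤ 1455 → adequate.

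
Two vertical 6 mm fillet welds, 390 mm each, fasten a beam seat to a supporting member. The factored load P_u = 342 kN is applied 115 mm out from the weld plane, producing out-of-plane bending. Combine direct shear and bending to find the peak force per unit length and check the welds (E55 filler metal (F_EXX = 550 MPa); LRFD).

L_w = 2 × 390 = 780 mm; section modulus (unit throat) S = 2 × L²/6 = 50700 mm².
Direct shear f_v = P/L_w = 342×10³/780 = 438.5 N/mm.
Moment M = P × e = 342×10³ × 115 = 39330000 N·mm; bending f_b = M/S = 775.7 N/mm.
f_max = √(f_v² + f_b²) = √(438.5² + 775.7²) = 891.1 N/mm.
φr_n = 0.75 × 0.6 × 550 × (0.707 × 6) = 1050 N/mm → adequate.

f_max ≈ 891 N/mm; adequate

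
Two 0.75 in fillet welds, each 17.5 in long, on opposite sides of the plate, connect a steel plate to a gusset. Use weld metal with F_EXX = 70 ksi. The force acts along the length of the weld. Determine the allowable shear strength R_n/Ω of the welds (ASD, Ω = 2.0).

Effective throat t_e = 0.707 × 0.75 = 0.5302 in.
Total length L = 35 in; A_we = 0.5302 × 35 = 18.56 in².
F_nw = 0.6 F_EXX = 0.6 × 70 = 42 ksi.
R_n = 42 × 18.56 = 779.5 kip; R_n/Ω = 779.5/2.0 = 389.7 kip.

R_n/Ω ≈ 390 kip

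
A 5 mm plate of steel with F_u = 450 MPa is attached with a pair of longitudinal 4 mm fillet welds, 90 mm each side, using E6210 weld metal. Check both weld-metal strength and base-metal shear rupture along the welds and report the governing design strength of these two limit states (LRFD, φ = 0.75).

φR_n ≈ 142 kN (weld metal governs)

E62XX → F_EXX = 620 MPa.
t_e = 0.707 × 4 = 2.828 mm; L = 180 mm.
Weld metal: φR_n = 0.75 × 0.6 × 620 × 2.828 × 180 × 10⁻³ = 142 kN.
Base metal (shear rupture): φR_n = 0.75 × 0.6 × 450 × 5 × 180 × 10⁻³ = 182.2 kN.
Governing: weld metal.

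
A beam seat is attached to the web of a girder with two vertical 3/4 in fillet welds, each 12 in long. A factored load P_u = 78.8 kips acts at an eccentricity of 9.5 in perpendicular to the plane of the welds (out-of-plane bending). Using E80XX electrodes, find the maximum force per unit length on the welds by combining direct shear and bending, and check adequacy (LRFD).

f_max ≈ 15.9 kip/in; adequate

E80XX → F_EXX = 80 ksi.
L_w = 2 × 12 = 24 in; section modulus (unit throat) S = 2 × L²/6 = 48 in².
Direct shear f_v = P/L_w = 78.8/24 = 3.283 kip/in.
Moment M = P × e = 78.8 × 9.5 = 748.6 kip·in; bending f_b = M/S = 15.6 kip/in.
f_max = √(f_v² + f_b²) = √(3.283² + 15.6²) = 15.94 kip/in.
φr_n = 0.75 × 0.6 × 80 × (0.707 × 0.75) = 19.09 kip/in → adequate.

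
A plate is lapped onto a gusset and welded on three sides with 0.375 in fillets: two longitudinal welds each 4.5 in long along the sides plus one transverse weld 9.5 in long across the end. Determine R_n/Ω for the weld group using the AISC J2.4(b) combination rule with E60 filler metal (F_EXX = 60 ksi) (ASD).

t_e = 0.707 × 0.375 = 0.2651 in.
R_nwl = 0.6 × 60 × 0.2651 × 9 = 85.9 kip (longitudinal, 2 welds).
R_nwt = 0.6 × 60 × 0.2651 × 9.5 = 90.67 kip (transverse, base value).
(i) R_nwl + R_nwt = 176.6 kip; (ii) 0.85 R_nwl + 1.5 R_nwt = 209 kip.
R_n = max = 209 kip [governs: (ii)]; R_n/Ω = 104.5 kip.

R_n/Ω ≈ 105 kip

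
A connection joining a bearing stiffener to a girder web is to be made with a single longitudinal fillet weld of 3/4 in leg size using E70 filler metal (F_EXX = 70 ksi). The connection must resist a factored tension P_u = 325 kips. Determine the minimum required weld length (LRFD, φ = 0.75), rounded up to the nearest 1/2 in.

L = 19.5 in

Throat t_e = 0.707 × 0.75 = 0.5302 in.
φr_n = 0.75 × 0.6 × 70 × 0.5302 = 16.7 kips/in.
L_req = P_u / φr_n = 325 / 16.7 = 19.46 in total.
Round up → use L = 19.5 in.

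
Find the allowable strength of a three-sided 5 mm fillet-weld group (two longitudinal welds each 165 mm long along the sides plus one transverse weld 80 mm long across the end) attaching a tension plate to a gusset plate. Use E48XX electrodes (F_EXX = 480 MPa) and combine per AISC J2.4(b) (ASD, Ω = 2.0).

t_e = 0.707 × 5 = 3.535 mm.
R_nwl = 0.6 × 480 × 3.535 × 330 × 10⁻³ = 336 kN (longitudinal, 2 welds).
R_nwt = 0.6 × 480 × 3.535 × 80 × 10⁻³ = 81.45 kN (transverse, base value).
(i) R_nwl + R_nwt = 417.4 kN; (ii) 0.85 R_nwl + 1.5 R_nwt = 407.7 kN.
R_n = max = 417.4 kN [governs: (i)]; R_n/Ω = 208.7 kN.

R_n/Ω ≈ 209 kN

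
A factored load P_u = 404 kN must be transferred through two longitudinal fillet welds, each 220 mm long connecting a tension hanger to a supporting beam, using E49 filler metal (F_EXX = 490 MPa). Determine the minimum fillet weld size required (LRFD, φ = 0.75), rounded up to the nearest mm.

w = 6 mm

Total weld length L = 440 mm.
Required throat t_e = P_u / (φ × 0.6 F_EXX × L) = 404 / (0.75 × 0.6 × 490 × 440 × 10⁻³) = 4.164 mm.
Required leg w = t_e / 0.707 = 5.89 mm → use 6 mm.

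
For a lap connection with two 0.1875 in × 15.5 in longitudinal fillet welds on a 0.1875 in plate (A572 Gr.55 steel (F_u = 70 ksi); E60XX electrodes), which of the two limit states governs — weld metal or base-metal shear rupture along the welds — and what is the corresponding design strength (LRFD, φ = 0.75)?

E60XX → F_EXX = 60 ksi.
t_e = 0.707 × 0.1875 = 0.1326 in; L = 31 in.
Weld metal: φR_n = 0.75 × 0.6 × 60 × 0.1326 × 31 = 111 kips.
Base metal (shear rupture): φR_n = 0.75 × 0.6 × 70 × 0.1875 × 31 = 183.1 kips.
Governing: weld metal.

φR_n ≈ 111 kips (weld metal governs)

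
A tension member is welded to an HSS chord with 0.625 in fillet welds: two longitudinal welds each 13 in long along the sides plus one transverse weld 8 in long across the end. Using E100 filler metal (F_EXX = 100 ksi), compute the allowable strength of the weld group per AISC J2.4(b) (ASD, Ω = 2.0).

R_n/Ω ≈ 452 kip

t_e = 0.707 × 0.625 = 0.4419 in.
R_nwl = 0.6 × 100 × 0.4419 × 26 = 689.3 kip (longitudinal, 2 welds).
R_nwt = 0.6 × 100 × 0.4419 × 8 = 212.1 kip (transverse, base value).
(i) R_nwl + R_nwt = 901.4 kip; (ii) 0.85 R_nwl + 1.5 R_nwt = 904.1 kip.
R_n = max = 904.1 kip [governs: (ii)]; R_n/Ω = 452 kip.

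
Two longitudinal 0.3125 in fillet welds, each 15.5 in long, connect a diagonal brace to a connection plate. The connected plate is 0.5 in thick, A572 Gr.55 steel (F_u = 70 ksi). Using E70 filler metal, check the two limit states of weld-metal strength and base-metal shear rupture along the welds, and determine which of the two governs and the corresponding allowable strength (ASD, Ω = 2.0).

E70XX → F_EXX = 70 ksi.
t_e = 0.707 × 0.3125 = 0.2209 in; L = 31 in.
Weld metal: R_n/Ω = (1/2.0) × 0.6 × 70 × 0.2209 × 31 = 143.8 kips.
Base metal (shear rupture): R_n/Ω = (1/2.0) × 0.6 × 70 × 0.5 × 31 = 325.5 kips.
Governing: weld metal.

R_n/Ω ≈ 144 kips (weld metal governs)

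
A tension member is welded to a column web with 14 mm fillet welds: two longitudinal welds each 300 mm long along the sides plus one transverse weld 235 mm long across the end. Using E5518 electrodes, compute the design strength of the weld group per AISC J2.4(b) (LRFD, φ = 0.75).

φR_n ≈ 2110 kN

E55XX → F_EXX = 550 MPa.
t_e = 0.707 × 14 = 9.898 mm.
R_nwl = 0.6 × 550 × 9.898 × 600 × 10⁻³ = 1960 kN (longitudinal, 2 welds).
R_nwt = 0.6 × 550 × 9.898 × 235 × 10⁻³ = 767.6 kN (transverse, base value).
(i) R_nwl + R_nwt = 2727 kN; (ii) 0.85 R_nwl + 1.5 R_nwt = 2817 kN.
R_n = max = 2817 kN [governs: (ii)]; φR_n = 2113 kN.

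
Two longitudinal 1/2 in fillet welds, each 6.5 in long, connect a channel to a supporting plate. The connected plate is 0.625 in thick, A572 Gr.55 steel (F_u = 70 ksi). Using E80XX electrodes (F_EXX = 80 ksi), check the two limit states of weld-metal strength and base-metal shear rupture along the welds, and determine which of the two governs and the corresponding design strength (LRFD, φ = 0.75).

φR_n ≈ 165 kip (weld metal governs)

t_e = 0.707 × 0.5 = 0.3535 in; L = 13 in.
Weld metal: φR_n = 0.75 × 0.6 × 80 × 0.3535 × 13 = 165.4 kip.
Base metal (shear rupture): φR_n = 0.75 × 0.6 × 70 × 0.625 × 13 = 255.9 kip.
Governing: weld metal.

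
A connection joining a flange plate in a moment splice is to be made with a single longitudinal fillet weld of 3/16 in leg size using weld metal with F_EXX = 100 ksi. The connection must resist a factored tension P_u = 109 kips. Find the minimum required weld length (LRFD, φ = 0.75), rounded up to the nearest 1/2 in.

Throat t_e = 0.707 × 0.1875 = 0.1326 in.
φr_n = 0.75 × 0.6 × 100 × 0.1326 = 5.965 kips/in.
L_req = P_u / φr_n = 109 / 5.965 = 18.27 in total.
Round up → use L = 18.5 in.

L = 18.5 in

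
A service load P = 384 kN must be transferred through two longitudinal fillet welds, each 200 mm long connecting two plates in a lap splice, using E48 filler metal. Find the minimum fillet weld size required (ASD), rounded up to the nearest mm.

E48XX → F_EXX = 480 MPa.
Total weld length L = 400 mm.
Required throat t_e = P × Ω / (0.6 F_EXX × L) = 384 × 2.0 / (0.6 × 480 × 400 × 10⁻³) = 6.667 mm.
Required leg w = t_e / 0.707 = 9.43 mm → use 10 mm.

w = 10 mm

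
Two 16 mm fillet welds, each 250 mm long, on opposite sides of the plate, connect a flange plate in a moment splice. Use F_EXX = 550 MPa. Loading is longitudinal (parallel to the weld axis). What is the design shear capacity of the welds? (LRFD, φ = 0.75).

Effective throat t_e = 0.707 × 16 = 11.31 mm.
Total length L = 500 mm; A_we = 11.31 × 500 = 5656 mm².
F_nw = 0.6 F_EXX = 0.6 × 550 = 330 MPa.
φR_n = 0.75 × 330 × 5656 × 10⁻³ = 1400 kN.

φR_n ≈ 1400 kN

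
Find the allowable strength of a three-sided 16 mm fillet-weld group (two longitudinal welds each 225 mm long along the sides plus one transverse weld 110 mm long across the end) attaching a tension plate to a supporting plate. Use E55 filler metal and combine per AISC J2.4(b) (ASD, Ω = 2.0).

R_n/Ω ≈ 1050 kN

E55XX → F_EXX = 550 MPa.
t_e = 0.707 × 16 = 11.31 mm.
R_nwl = 0.6 × 550 × 11.31 × 450 × 10⁻³ = 1680 kN (longitudinal, 2 welds).
R_nwt = 0.6 × 550 × 11.31 × 110 × 10⁻³ = 410.6 kN (transverse, base value).
(i) R_nwl + R_nwt = 2090 kN; (ii) 0.85 R_nwl + 1.5 R_nwt = 2044 kN.
R_n = max = 2090 kN [governs: (i)]; R_n/Ω = 1045 kN.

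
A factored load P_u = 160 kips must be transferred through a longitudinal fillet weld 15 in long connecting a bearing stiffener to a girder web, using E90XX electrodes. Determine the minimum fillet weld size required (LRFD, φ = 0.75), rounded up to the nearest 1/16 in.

w = 3/8 in

E90XX → F_EXX = 90 ksi.
Total weld length L = 15 in.
Required throat t_e = P_u / (φ × 0.6 F_EXX × L) = 160 / (0.75 × 0.6 × 90 × 15) = 0.2634 in.
Required leg w = t_e / 0.707 = 0.3725 in → use 3/8 in.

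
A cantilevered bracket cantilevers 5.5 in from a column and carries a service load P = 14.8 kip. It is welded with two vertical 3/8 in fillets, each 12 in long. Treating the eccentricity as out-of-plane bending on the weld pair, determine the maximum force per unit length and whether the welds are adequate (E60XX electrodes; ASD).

f_max ≈ 1.8 kip/in; adequate

E60XX → F_EXX = 60 ksi.
L_w = 2 × 12 = 24 in; section modulus (unit throat) S = 2 × L²/6 = 48 in².
Direct shear f_v = P/L_w = 14.8/24 = 0.6167 kip/in.
Moment M = P × e = 14.8 × 5.5 = 81.4 kip·in; bending f_b = M/S = 1.696 kip/in.
f_max = √(f_v² + f_b²) = √(0.6167² + 1.696²) = 1.804 kip/in.
r_n/Ω = (1/2.0) × 0.6 × 60 × (0.707 × 0.375) = 4.772 kip/in → adequate.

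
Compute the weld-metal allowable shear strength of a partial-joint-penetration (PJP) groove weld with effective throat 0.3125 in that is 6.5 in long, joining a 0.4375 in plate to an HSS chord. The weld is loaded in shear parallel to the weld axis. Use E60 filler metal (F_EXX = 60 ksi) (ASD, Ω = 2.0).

R_n/Ω ≈ 36.6 kips

Effective throat (given) t_e = 0.3125 in.
A_we = 0.3125 × 6.5 = 2.031 in².
F_nw = 0.6 F_EXX = 36 ksi.
R_n/Ω = (36 × 2.031) / 2.0 = 36.56 kips.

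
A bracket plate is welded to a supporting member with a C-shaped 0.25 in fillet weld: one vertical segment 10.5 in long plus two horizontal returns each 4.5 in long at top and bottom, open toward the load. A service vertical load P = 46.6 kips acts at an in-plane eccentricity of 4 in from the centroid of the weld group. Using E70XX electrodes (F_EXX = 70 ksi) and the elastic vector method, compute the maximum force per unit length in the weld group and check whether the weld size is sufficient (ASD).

f_max ≈ 4.8 kip/in; NOT adequate

Total weld length L_w = 19.5 in. Treat welds as unit-width lines.
Centroid: x̄ = 2×4.5×2.25 / 19.5 = 1.038 in from the vertical weld.
Polar moment about centroid: J = I_x + I_y = [10.5³/12 + 2×4.5×5.25²] + [10.5×1.038² + 2(4.5³/12 + 4.5×1.212²)] = 384.3 in³.
Direct shear f_v = P/L_w = 46.6 / 19.5 = 2.39 kip/in (vertical).
Torsion M = P·e = 46.6 × 4 = 186.4 kip·in.
Critical point at (x, y) = (3.462, 5.25) from centroid. f_tx = M·y/J = 2.547 kip/in; f_ty = M·x/J = 1.679 kip/in.
Resultant f_max = √[f_tx² + (f_v + f_ty)²] = √[2.547² + (2.39 + 1.679)²] = 4.8 kip/in.
Capacity per unit length: r_n/Ω = (1/2.0) × 0.6 × 70 × (0.707 × 0.25) = 3.712 kip/in.
4.8 > 3.712 → NOT adequate.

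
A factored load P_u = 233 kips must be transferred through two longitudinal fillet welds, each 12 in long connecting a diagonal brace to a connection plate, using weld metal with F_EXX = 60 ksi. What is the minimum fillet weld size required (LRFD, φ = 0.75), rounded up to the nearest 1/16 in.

Total weld length L = 24 in.
Required throat t_e = P_u / (φ × 0.6 F_EXX × L) = 233 / (0.75 × 0.6 × 60 × 24) = 0.3596 in.
Required leg w = t_e / 0.707 = 0.5086 in → use 9/16 in.

w = 9/16 in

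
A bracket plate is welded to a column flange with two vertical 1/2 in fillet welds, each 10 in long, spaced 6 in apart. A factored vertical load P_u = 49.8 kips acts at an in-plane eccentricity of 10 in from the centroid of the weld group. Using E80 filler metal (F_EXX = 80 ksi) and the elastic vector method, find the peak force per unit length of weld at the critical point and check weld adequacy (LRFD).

Total weld length L_w = 20 in. Treat welds as unit-width lines.
Polar moment about centroid: J = 2[d³/12 + d(b/2)²] = 2[10³/12 + 10×3²] = 346.7 in³.
Direct shear f_v = P/L_w = 49.8 / 20 = 2.49 kip/in (vertical).
Torsion M = P·e = 49.8 × 10 = 498 kip·in.
Critical point at (x, y) = (3, 5) from centroid. f_tx = M·y/J = 7.183 kip/in; f_ty = M·x/J = 4.31 kip/in.
Resultant f_max = √[f_tx² + (f_v + f_ty)²] = √[7.183² + (2.49 + 4.31)²] = 9.891 kip/in.
Capacity per unit length: φr_n = 0.75 × 0.6 × 80 × (0.707 × 0.5) = 12.73 kip/in.
9.891 ≤ 12.73 → adequate.

f_max ≈ 9.89 kip/in; adequate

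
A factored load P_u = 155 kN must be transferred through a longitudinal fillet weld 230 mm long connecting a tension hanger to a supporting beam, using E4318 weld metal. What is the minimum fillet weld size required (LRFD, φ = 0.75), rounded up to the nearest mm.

E43XX → F_EXX = 430 MPa.
Total weld length L = 230 mm.
Required throat t_e = P_u / (φ × 0.6 F_EXX × L) = 155 / (0.75 × 0.6 × 430 × 230 × 10⁻³) = 3.483 mm.
Required leg w = t_e / 0.707 = 4.926 mm → use 5 mm.

w = 5 mm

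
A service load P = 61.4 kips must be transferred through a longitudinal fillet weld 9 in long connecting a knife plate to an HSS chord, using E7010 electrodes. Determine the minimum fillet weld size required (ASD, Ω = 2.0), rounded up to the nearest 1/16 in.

w = 1/2 in

E70XX → F_EXX = 70 ksi.
Total weld length L = 9 in.
Required throat t_e = P × Ω / (0.6 F_EXX × L) = 61.4 × 2.0 / (0.6 × 70 × 9) = 0.3249 in.
Required leg w = t_e / 0.707 = 0.4595 in → use 1/2 in.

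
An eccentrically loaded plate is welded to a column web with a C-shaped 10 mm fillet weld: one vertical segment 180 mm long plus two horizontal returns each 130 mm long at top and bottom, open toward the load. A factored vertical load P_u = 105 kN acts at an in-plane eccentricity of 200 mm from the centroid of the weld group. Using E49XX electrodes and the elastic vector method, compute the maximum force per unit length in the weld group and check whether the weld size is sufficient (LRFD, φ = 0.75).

f_max ≈ 976 N/mm; adequate

E49XX → F_EXX = 490 MPa.
Total weld length L_w = 440 mm. Treat welds as unit-width lines.
Centroid: x̄ = 2×130×65 / 440 = 38.41 mm from the vertical weld.
Polar moment about centroid: J = I_x + I_y = [180³/12 + 2×130×90²] + [180×38.41² + 2(130³/12 + 130×26.59²)] = 3408000 mm³.
Direct shear f_v = P/L_w = 105×10³ / 440 = 238.6 N/mm (vertical).
Torsion M = P·e = 105×10³ × 200 = 21000000 N·mm.
Critical point at (x, y) = (91.59, 90) from centroid. f_tx = M·y/J = 554.7 N/mm; f_ty = M·x/J = 564.5 N/mm.
Resultant f_max = √[f_tx² + (f_v + f_ty)²] = √[554.7² + (238.6 + 564.5)²] = 976 N/mm.
Capacity per unit length: φr_n = 0.75 × 0.6 × 490 × (0.707 × 10) = 1559 N/mm.
976 ≤ 1559 → adequate.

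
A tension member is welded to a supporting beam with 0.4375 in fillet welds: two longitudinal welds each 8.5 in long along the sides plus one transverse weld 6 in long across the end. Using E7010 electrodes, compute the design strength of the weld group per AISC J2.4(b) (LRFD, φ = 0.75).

φR_n ≈ 228 kip

E70XX → F_EXX = 70 ksi.
t_e = 0.707 × 0.4375 = 0.3093 in.
R_nwl = 0.6 × 70 × 0.3093 × 17 = 220.8 kip (longitudinal, 2 welds).
R_nwt = 0.6 × 70 × 0.3093 × 6 = 77.95 kip (transverse, base value).
(i) R_nwl + R_nwt = 298.8 kip; (ii) 0.85 R_nwl + 1.5 R_nwt = 304.6 kip.
R_n = max = 304.6 kip [governs: (ii)]; φR_n = 228.5 kip.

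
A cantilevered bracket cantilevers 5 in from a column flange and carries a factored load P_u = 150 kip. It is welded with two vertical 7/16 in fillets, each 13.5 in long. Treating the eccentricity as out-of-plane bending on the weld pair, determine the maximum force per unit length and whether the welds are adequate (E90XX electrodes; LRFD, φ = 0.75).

f_max ≈ 13.5 kip/in; NOT adequate

E90XX → F_EXX = 90 ksi.
L_w = 2 × 13.5 = 27 in; section modulus (unit throat) S = 2 × L²/6 = 60.75 in².
Direct shear f_v = P/L_w = 150/27 = 5.556 kip/in.
Moment M = P × e = 150 × 5 = 750 kip·in; bending f_b = M/S = 12.35 kip/in.
f_max = √(f_v² + f_b²) = √(5.556² + 12.35²) = 13.54 kip/in.
φr_n = 0.75 × 0.6 × 90 × (0.707 × 0.4375) = 12.53 kip/in → NOT adequate.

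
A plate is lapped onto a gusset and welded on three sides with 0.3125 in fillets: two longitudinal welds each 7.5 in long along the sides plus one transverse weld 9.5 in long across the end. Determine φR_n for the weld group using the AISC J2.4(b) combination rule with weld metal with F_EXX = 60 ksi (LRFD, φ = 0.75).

t_e = 0.707 × 0.3125 = 0.2209 in.
R_nwl = 0.6 × 60 × 0.2209 × 15 = 119.3 kip (longitudinal, 2 welds).
R_nwt = 0.6 × 60 × 0.2209 × 9.5 = 75.56 kip (transverse, base value).
(i) R_nwl + R_nwt = 194.9 kip; (ii) 0.85 R_nwl + 1.5 R_nwt = 214.8 kip.
R_n = max = 214.8 kip [governs: (ii)]; φR_n = 161.1 kip.

φR_n ≈ 161 kip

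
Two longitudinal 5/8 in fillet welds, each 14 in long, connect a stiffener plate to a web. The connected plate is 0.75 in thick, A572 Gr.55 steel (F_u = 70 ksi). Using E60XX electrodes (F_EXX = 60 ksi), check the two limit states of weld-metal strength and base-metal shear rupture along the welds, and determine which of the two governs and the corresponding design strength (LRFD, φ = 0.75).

φR_n ≈ 334 kips (weld metal governs)

t_e = 0.707 × 0.625 = 0.4419 in; L = 28 in.
Weld metal: φR_n = 0.75 × 0.6 × 60 × 0.4419 × 28 = 334.1 kips.
Base metal (shear rupture): φR_n = 0.75 × 0.6 × 70 × 0.75 × 28 = 661.5 kips.
Governing: weld metal.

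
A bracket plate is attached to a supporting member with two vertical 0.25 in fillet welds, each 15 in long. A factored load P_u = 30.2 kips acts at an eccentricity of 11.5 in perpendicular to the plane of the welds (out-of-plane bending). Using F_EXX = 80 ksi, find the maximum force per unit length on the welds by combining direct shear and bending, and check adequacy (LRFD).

f_max ≈ 4.74 kip/in; adequate

L_w = 2 × 15 = 30 in; section modulus (unit throat) S = 2 × L²/6 = 75 in².
Direct shear f_v = P/L_w = 30.2/30 = 1.007 kip/in.
Moment M = P × e = 30.2 × 11.5 = 347.3 kip·in; bending f_b = M/S = 4.631 kip/in.
f_max = √(f_v² + f_b²) = √(1.007² + 4.631²) = 4.739 kip/in.
φr_n = 0.75 × 0.6 × 80 × (0.707 × 0.25) = 6.363 kip/in → adequate.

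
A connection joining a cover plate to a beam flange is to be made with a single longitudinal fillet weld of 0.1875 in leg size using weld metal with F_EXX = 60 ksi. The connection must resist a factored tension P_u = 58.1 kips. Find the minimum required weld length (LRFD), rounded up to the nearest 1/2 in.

Throat t_e = 0.707 × 0.1875 = 0.1326 in.
φr_n = 0.75 × 0.6 × 60 × 0.1326 = 3.579 kips/in.
L_req = P_u / φr_n = 58.1 / 3.579 = 16.23 in total.
Round up → use L = 16.5 in.

L = 16.5 in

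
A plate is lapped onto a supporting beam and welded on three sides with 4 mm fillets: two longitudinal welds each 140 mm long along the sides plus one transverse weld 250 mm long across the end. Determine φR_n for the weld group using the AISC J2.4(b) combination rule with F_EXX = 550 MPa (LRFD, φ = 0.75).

φR_n ≈ 429 kN

t_e = 0.707 × 4 = 2.828 mm.
R_nwl = 0.6 × 550 × 2.828 × 280 × 10⁻³ = 261.3 kN (longitudinal, 2 welds).
R_nwt = 0.6 × 550 × 2.828 × 250 × 10⁻³ = 233.3 kN (transverse, base value).
(i) R_nwl + R_nwt = 494.6 kN; (ii) 0.85 R_nwl + 1.5 R_nwt = 572.1 kN.
R_n = max = 572.1 kN [governs: (ii)]; φR_n = 429.1 kN.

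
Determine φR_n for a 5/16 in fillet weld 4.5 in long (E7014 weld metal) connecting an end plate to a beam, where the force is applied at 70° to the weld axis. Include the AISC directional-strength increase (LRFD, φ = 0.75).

E70XX → F_EXX = 70 ksi.
t_e = 0.707 × 0.3125 = 0.2209 in; A_we = 0.2209 × 4.5 = 0.9942 in².
Directional factor: 1.0 + 0.5 sin^1.5(70°) = 1.455.
F_nw = 0.6 × 70 × 1.455 = 61.13 ksi.
φR_n = 0.75 × 61.13 × 0.9942 = 45.58 kips.

φR_n ≈ 45.6 kips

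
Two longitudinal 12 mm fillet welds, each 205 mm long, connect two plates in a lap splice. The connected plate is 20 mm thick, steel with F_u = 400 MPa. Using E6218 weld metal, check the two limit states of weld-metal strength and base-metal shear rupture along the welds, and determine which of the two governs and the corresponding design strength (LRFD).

φR_n ≈ 970 kN (weld metal governs)

E62XX → F_EXX = 620 MPa.
t_e = 0.707 × 12 = 8.484 mm; L = 410 mm.
Weld metal: φR_n = 0.75 × 0.6 × 620 × 8.484 × 410 × 10⁻³ = 970.5 kN.
Base metal (shear rupture): φR_n = 0.75 × 0.6 × 400 × 20 × 410 × 10⁻³ = 1476 kN.
Governing: weld metal.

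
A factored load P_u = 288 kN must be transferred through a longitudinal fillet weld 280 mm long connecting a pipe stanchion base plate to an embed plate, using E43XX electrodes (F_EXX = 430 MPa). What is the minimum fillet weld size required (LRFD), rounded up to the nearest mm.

w = 8 mm

Total weld length L = 280 mm.
Required throat t_e = P_u / (φ × 0.6 F_EXX × L) = 288 / (0.75 × 0.6 × 430 × 280 × 10⁻³) = 5.316 mm.
Required leg w = t_e / 0.707 = 7.519 mm → use 8 mm.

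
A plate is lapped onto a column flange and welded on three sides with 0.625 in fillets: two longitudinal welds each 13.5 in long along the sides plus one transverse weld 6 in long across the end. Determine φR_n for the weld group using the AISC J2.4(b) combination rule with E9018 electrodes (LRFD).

φR_n ≈ 591 kips

E90XX → F_EXX = 90 ksi.
t_e = 0.707 × 0.625 = 0.4419 in.
R_nwl = 0.6 × 90 × 0.4419 × 27 = 644.3 kips (longitudinal, 2 welds).
R_nwt = 0.6 × 90 × 0.4419 × 6 = 143.2 kips (transverse, base value).
(i) R_nwl + R_nwt = 787.4 kips; (ii) 0.85 R_nwl + 1.5 R_nwt = 762.4 kips.
R_n = max = 787.4 kips [governs: (i)]; φR_n = 590.6 kips.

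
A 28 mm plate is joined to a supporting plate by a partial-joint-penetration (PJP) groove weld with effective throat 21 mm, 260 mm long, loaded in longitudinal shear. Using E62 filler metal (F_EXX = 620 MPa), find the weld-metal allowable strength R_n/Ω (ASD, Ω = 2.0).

R_n/Ω ≈ 1020 kN

Effective throat (given) t_e = 21 mm.
A_we = 21 × 260 = 5460 mm².
F_nw = 0.6 F_EXX = 372 MPa.
R_n/Ω = (372 × 5460) / 2.0 × 10⁻³ = 1016 kN.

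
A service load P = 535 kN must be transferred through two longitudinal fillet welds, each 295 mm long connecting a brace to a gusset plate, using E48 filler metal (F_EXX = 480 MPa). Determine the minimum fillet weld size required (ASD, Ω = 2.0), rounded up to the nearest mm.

Total weld length L = 590 mm.
Required throat t_e = P × Ω / (0.6 F_EXX × L) = 535 × 2.0 / (0.6 × 480 × 590 × 10⁻³) = 6.297 mm.
Required leg w = t_e / 0.707 = 8.907 mm → use 9 mm.

w = 9 mm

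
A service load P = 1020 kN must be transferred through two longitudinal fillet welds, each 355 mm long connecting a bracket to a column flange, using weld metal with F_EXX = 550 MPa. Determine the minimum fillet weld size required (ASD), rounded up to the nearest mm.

Total weld length L = 710 mm.
Required throat t_e = P × Ω / (0.6 F_EXX × L) = 1020 × 2.0 / (0.6 × 550 × 710 × 10⁻³) = 8.707 mm.
Required leg w = t_e / 0.707 = 12.32 mm → use 13 mm.

w = 13 mm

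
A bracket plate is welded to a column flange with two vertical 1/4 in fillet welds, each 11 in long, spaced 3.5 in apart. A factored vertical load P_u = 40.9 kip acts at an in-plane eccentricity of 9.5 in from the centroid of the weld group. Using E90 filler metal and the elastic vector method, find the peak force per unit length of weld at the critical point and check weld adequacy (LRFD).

E90XX → F_EXX = 90 ksi.
Total weld length L_w = 22 in. Treat welds as unit-width lines.
Polar moment about centroid: J = 2[d³/12 + d(b/2)²] = 2[11³/12 + 11×1.75²] = 289.2 in³.
Direct shear f_v = P/L_w = 40.9 / 22 = 1.859 kip/in (vertical).
Torsion M = P·e = 40.9 × 9.5 = 388.55 kip·in.
Critical point at (x, y) = (1.75, 5.5) from centroid. f_tx = M·y/J = 7.389 kip/in; f_ty = M·x/J = 2.351 kip/in.
Resultant f_max = √[f_tx² + (f_v + f_ty)²] = √[7.389² + (1.859 + 2.351)²] = 8.504 kip/in.
Capacity per unit length: φr_n = 0.75 × 0.6 × 90 × (0.707 × 0.25) = 7.158 kip/in.
8.504 > 7.158 → NOT adequate.

f_max ≈ 8.5 kip/in; NOT adequate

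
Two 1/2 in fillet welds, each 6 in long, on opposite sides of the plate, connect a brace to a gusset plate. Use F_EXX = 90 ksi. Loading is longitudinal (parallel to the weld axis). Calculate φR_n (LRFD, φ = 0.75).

Effective throat t_e = 0.707 × 0.5 = 0.3535 in.
Total length L = 12 in; A_we = 0.3535 × 12 = 4.242 in².
F_nw = 0.6 F_EXX = 0.6 × 90 = 54 ksi.
φR_n = 0.75 × 54 × 4.242 = 171.8 kip.

φR_n ≈ 172 kip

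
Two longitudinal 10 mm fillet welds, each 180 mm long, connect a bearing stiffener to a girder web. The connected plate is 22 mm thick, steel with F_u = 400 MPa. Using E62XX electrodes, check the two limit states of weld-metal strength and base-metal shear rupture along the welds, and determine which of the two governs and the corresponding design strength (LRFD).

E62XX → F_EXX = 620 MPa.
t_e = 0.707 × 10 = 7.07 mm; L = 360 mm.
Weld metal: φR_n = 0.75 × 0.6 × 620 × 7.07 × 360 × 10⁻³ = 710.1 kN.
Base metal (shear rupture): φR_n = 0.75 × 0.6 × 400 × 22 × 360 × 10⁻³ = 1426 kN.
Governing: weld metal.

φR_n ≈ 710 kN (weld metal governs)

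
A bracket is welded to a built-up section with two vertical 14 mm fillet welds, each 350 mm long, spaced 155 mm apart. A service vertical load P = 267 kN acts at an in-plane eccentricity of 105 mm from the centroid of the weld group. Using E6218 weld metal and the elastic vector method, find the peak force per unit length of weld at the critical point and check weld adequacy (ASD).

E62XX → F_EXX = 620 MPa.
Total weld length L_w = 700 mm. Treat welds as unit-width lines.
Polar moment about centroid: J = 2[d³/12 + d(b/2)²] = 2[350³/12 + 350×77.5²] = 11350000 mm³.
Direct shear f_v = P/L_w = 267×10³ / 700 = 381.4 N/mm (vertical).
Torsion M = P·e = 267×10³ × 105 = 28035000 N·mm.
Critical point at (x, y) = (77.5, 175) from centroid. f_tx = M·y/J = 432.2 N/mm; f_ty = M·x/J = 191.4 N/mm.
Resultant f_max = √[f_tx² + (f_v + f_ty)²] = √[432.2² + (381.4 + 191.4)²] = 717.6 N/mm.
Capacity per unit length: r_n/Ω = (1/2.0) × 0.6 × 620 × (0.707 × 14) = 1841 N/mm.
717.6 ≤ 1841 → adequate.

f_max ≈ 718 N/mm; adequate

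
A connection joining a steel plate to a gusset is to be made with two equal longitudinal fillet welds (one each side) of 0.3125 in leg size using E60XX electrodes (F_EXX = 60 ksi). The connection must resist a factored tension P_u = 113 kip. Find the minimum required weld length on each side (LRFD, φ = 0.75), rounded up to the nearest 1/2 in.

L = 9.5 in on each side

Throat t_e = 0.707 × 0.3125 = 0.2209 in.
φr_n = 0.75 × 0.6 × 60 × 0.2209 = 5.965 kip/in.
L_req = P_u / φr_n = 113 / 5.965 = 18.94 in total.
Per side: 18.94 / 2 = 9.471 in.
Round up → use L = 9.5 in on each side.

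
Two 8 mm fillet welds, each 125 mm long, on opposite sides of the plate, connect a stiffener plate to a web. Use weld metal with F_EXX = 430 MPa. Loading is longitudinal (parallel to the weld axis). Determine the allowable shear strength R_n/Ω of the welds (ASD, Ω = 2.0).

R_n/Ω ≈ 182 kN

Effective throat t_e = 0.707 × 8 = 5.656 mm.
Total length L = 250 mm; A_we = 5.656 × 250 = 1414 mm².
F_nw = 0.6 F_EXX = 0.6 × 430 = 258 MPa.
R_n = 258 × 1414 × 10⁻³ = 364.8 kN; R_n/Ω = 364.8/2.0 = 182.4 kN.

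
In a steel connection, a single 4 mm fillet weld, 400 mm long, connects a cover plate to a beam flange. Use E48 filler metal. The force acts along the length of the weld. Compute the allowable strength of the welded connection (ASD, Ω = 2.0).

R_n/Ω ≈ 163 kN

E48XX → F_EXX = 480 MPa.
Effective throat t_e = 0.707 × 4 = 2.828 mm.
Total length L = 400 mm; A_we = 2.828 × 400 = 1131 mm².
F_nw = 0.6 F_EXX = 0.6 × 480 = 288 MPa.
R_n = 288 × 1131 × 10⁻³ = 325.8 kN; R_n/Ω = 325.8/2.0 = 162.9 kN.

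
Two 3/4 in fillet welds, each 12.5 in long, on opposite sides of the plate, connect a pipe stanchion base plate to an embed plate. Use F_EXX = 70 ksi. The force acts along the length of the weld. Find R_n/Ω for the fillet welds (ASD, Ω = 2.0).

Effective throat t_e = 0.707 × 0.75 = 0.5302 in.
Total length L = 25 in; A_we = 0.5302 × 25 = 13.26 in².
F_nw = 0.6 F_EXX = 0.6 × 70 = 42 ksi.
R_n = 42 × 13.26 = 556.8 kip; R_n/Ω = 556.8/2.0 = 278.4 kip.

R_n/Ω ≈ 278 kip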